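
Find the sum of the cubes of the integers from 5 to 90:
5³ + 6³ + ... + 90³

Use ∑_{k=1}^{n} k³ = [n(n+1)/2]², then subtract the first 4 terms.
∑_{k=1}^{90} k³ = [90×91/2]² = 4095² = 16769025
∑_{k=1}^{4} k³ = [4×5/2]² = 10² = 100
∑_{k=5}^{90} k³ = 16769025 - 100 = 16768925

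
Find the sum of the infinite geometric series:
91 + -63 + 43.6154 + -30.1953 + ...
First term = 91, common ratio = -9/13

For |r| < 1, S = a / (1 - r)
S = 91 / (1 - (-9/13))
S = 91 / (22/13)
S = 1183/22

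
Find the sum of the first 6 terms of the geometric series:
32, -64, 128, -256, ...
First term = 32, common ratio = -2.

Sₙ = a(1 - rⁿ) / (1 - r)
S_6 = 32(1 - (-2)^6) / (1 - (-2))
S_6 = 32(1 - 64) / (3)
S_6 = -672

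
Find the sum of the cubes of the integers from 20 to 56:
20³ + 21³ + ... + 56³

Use ∑_{k=1}^{n} k³ = [n(n+1)/2]², then subtract the first 19 terms.
∑_{k=1}^{56} k³ = [56×57/2]² = 1596² = 2547216
∑_{k=1}^{19} k³ = [19×20/2]² = 190² = 36100
∑_{k=20}^{56} k³ = 2547216 - 36100 = 2511116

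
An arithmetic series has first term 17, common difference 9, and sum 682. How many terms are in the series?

Using S = n/2 × [2a + (n-1)d]
682 = n/2 × [2(17) + (n-1)(9)]
682 = n/2 × [34 + 9n - 9]
1364 = n × [25 + 9n]
9n² + (25)n - 1364 = 0
Discriminant: Δ = (25)² - 4(9)(-1364) = 625 + 49104 = 49729
√Δ = 223
n = [-(25) + √Δ] / (2·9) = (-25 + 223) / 18 = 198 / 18 = 11
(The negative root is discarded since n must be a positive integer.)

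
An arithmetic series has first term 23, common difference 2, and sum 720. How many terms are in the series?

Using S = n/2 × [2a + (n-1)d]
720 = n/2 × [2(23) + (n-1)(2)]
720 = n/2 × [46 + 2n - 2]
1440 = n × [44 + 2n]
2n² + (44)n - 1440 = 0
Discriminant: Δ = (44)² - 4(2)(-1440) = 1936 + 11520 = 13456
√Δ = 116
n = [-(44) + √Δ] / (2·2) = (-44 + 116) / 4 = 72 / 4 = 18
(The negative root is discarded since n must be a positive integer.)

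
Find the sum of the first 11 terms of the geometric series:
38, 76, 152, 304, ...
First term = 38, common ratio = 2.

Sₙ = a(1 - rⁿ) / (1 - r)
S_11 = 38(1 - 2^11) / (1 - 2)
S_11 = 38(1 - 2048) / (-1)
S_11 = 77786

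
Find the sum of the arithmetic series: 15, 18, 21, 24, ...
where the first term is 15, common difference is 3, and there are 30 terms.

Sₙ = n/2 × (first + last)
Last term = a + (n-1)d = 15 + (30-1)×3 = 102
S_30 = 30/2 × (15 + 102)
S_30 = 30/2 × 117 = 1755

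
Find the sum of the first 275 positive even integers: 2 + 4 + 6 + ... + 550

Sum of first n even numbers = n(n+1)
= 275×276
= 75900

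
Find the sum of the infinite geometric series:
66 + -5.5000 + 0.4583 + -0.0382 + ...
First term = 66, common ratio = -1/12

For |r| < 1, S = a / (1 - r)
S = 66 / (1 - (-1/12))
S = 66 / (13/12)
S = 792/13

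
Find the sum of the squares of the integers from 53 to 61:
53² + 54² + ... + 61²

Use ∑_{k=1}^{n} k² = n(n+1)(2n+1)/6, then subtract the first 52 terms.
∑_{k=1}^{61} k² = 61×62×123/6 = 77531
∑_{k=1}^{52} k² = 52×53×105/6 = 48230
∑_{k=53}^{61} k² = 77531 - 48230 = 29301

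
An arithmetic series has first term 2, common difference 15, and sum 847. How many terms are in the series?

Using S = n/2 × [2a + (n-1)d]
847 = n/2 × [2(2) + (n-1)(15)]
847 = n/2 × [4 + 15n - 15]
1694 = n × [-11 + 15n]
15n² + (-11)n - 1694 = 0
Discriminant: Δ = (-11)² - 4(15)(-1694) = 121 + 101640 = 101761
√Δ = 319
n = [-(-11) + √Δ] / (2·15) = (11 + 319) / 30 = 330 / 30 = 11
(The negative root is discarded since n must be a positive integer.)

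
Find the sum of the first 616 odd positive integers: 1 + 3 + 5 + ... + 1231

Sum of first n odd numbers = n²
= 616²
= 379456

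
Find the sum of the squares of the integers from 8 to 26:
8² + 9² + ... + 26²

Use ∑_{k=1}^{n} k² = n(n+1)(2n+1)/6, then subtract the first 7 terms.
∑_{k=1}^{26} k² = 26×27×53/6 = 6201
∑_{k=1}^{7} k² = 7×8×15/6 = 140
∑_{k=8}^{26} k² = 6201 - 140 = 6061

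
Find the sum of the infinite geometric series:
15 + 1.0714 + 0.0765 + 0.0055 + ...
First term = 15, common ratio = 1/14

For |r| < 1, S = a / (1 - r)
S = 15 / (1 - (1/14))
S = 15 / (13/14)
S = 210/13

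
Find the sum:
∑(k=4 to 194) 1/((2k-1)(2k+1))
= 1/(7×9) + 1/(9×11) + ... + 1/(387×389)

Partial fractions: 1/((2k-1)(2k+1)) = (1/2)[1/(2k-1) - 1/(2k+1)]
The series telescopes:
= (1/2)[1/7 - 1/389]
= 191/2723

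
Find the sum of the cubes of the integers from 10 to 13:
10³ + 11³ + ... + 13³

Use ∑_{k=1}^{n} k³ = [n(n+1)/2]², then subtract the first 9 terms.
∑_{k=1}^{13} k³ = [13×14/2]² = 91² = 8281
∑_{k=1}^{9} k³ = [9×10/2]² = 45² = 2025
∑_{k=10}^{13} k³ = 8281 - 2025 = 6256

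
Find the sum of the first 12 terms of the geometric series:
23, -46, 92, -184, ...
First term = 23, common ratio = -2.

Sₙ = a(1 - rⁿ) / (1 - r)
S_12 = 23(1 - (-2)^12) / (1 - (-2))
S_12 = 23(1 - 4096) / (3)
S_12 = -31395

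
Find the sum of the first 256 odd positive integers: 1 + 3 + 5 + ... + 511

Sum of first n odd numbers = n²
= 256²
= 65536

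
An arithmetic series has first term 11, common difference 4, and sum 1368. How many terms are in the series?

Using S = n/2 × [2a + (n-1)d]
1368 = n/2 × [2(11) + (n-1)(4)]
1368 = n/2 × [22 + 4n - 4]
2736 = n × [18 + 4n]
4n² + (18)n - 2736 = 0
Discriminant: Δ = (18)² - 4(4)(-2736) = 324 + 43776 = 44100
√Δ = 210
n = [-(18) + √Δ] / (2·4) = (-18 + 210) / 8 = 192 / 8 = 24
(The negative root is discarded since n must be a positive integer.)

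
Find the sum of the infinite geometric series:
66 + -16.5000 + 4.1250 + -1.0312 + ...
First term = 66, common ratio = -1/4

For |r| < 1, S = a / (1 - r)
S = 66 / (1 - (-1/4))
S = 66 / (5/4)
S = 264/5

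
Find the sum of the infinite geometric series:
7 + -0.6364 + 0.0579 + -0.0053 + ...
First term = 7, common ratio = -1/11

For |r| < 1, S = a / (1 - r)
S = 7 / (1 - (-1/11))
S = 7 / (12/11)
S = 77/12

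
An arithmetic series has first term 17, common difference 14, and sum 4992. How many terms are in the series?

Using S = n/2 × [2a + (n-1)d]
4992 = n/2 × [2(17) + (n-1)(14)]
4992 = n/2 × [34 + 14n - 14]
9984 = n × [20 + 14n]
14n² + (20)n - 9984 = 0
Discriminant: Δ = (20)² - 4(14)(-9984) = 400 + 559104 = 559504
√Δ = 748
n = [-(20) + √Δ] / (2·14) = (-20 + 748) / 28 = 728 / 28 = 26
(The negative root is discarded since n must be a positive integer.)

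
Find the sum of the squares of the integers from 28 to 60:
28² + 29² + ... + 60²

Use ∑_{k=1}^{n} k² = n(n+1)(2n+1)/6, then subtract the first 27 terms.
∑_{k=1}^{60} k² = 60×61×121/6 = 73810
∑_{k=1}^{27} k² = 27×28×55/6 = 6930
∑_{k=28}^{60} k² = 73810 - 6930 = 66880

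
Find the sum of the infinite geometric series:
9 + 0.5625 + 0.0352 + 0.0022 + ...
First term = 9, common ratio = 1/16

For |r| < 1, S = a / (1 - r)
S = 9 / (1 - (1/16))
S = 9 / (15/16)
S = 48/5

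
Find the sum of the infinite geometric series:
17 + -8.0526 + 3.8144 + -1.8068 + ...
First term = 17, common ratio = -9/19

For |r| < 1, S = a / (1 - r)
S = 17 / (1 - (-9/19))
S = 17 / (28/19)
S = 323/28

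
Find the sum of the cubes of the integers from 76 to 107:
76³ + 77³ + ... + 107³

Use ∑_{k=1}^{n} k³ = [n(n+1)/2]², then subtract the first 75 terms.
∑_{k=1}^{107} k³ = [107×108/2]² = 5778² = 33385284
∑_{k=1}^{75} k³ = [75×76/2]² = 2850² = 8122500
∑_{k=76}^{107} k³ = 33385284 - 8122500 = 25262784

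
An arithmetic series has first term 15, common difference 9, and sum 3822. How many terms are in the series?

Using S = n/2 × [2a + (n-1)d]
3822 = n/2 × [2(15) + (n-1)(9)]
3822 = n/2 × [30 + 9n - 9]
7644 = n × [21 + 9n]
9n² + (21)n - 7644 = 0
Discriminant: Δ = (21)² - 4(9)(-7644) = 441 + 275184 = 275625
√Δ = 525
n = [-(21) + √Δ] / (2·9) = (-21 + 525) / 18 = 504 / 18 = 28
(The negative root is discarded since n must be a positive integer.)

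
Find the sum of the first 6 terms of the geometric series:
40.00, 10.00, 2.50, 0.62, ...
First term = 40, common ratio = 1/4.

Sₙ = a(1 - rⁿ) / (1 - r)
S_6 = 40(1 - (1/4)^6) / (1 - (1/4))
S_6 = 40(1 - (1/4096)) / (3/4)
S_6 = 6825/128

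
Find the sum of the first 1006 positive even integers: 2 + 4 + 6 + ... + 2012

Sum of first n even numbers = n(n+1)
= 1006×1007
= 1013042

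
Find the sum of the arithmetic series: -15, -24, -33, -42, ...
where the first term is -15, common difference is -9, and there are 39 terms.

Sₙ = n/2 × (first + last)
Last term = a + (n-1)d = -15 + (39-1)×(-9) = -357
S_39 = 39/2 × (-15 + (-357))
S_39 = 39/2 × (-372) = -7254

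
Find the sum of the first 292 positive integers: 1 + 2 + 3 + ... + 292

Formula: ∑k = n(n+1)/2
= 292×293/2
= 85556/2
= 42778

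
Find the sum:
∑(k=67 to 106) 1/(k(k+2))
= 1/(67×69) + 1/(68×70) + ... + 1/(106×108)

Partial fractions: 1/(k(k+2)) = (1/2)[1/k - 1/(k+2)]
Telescoping leaves the first two and last two terms:
= (1/2)[1/67 + 1/68 - 1/107 - 1/108]
= 72565/13162284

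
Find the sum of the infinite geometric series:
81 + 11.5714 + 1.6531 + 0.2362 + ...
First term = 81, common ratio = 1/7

For |r| < 1, S = a / (1 - r)
S = 81 / (1 - (1/7))
S = 81 / (6/7)
S = 189/2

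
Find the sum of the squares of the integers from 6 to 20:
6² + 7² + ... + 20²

Use ∑_{k=1}^{n} k² = n(n+1)(2n+1)/6, then subtract the first 5 terms.
∑_{k=1}^{20} k² = 20×21×41/6 = 2870
∑_{k=1}^{5} k² = 5×6×11/6 = 55
∑_{k=6}^{20} k² = 2870 - 55 = 2815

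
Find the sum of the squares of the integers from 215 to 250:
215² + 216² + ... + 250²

Use ∑_{k=1}^{n} k² = n(n+1)(2n+1)/6, then subtract the first 214 terms.
∑_{k=1}^{250} k² = 250×251×501/6 = 5239625
∑_{k=1}^{214} k² = 214×215×429/6 = 3289715
∑_{k=215}^{250} k² = 5239625 - 3289715 = 1949910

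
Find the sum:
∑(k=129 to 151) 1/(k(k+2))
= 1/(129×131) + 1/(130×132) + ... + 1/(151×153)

Partial fractions: 1/(k(k+2)) = (1/2)[1/k - 1/(k+2)]
Telescoping leaves the first two and last two terms:
= (1/2)[1/129 + 1/130 - 1/152 - 1/153]
= 151409/130001040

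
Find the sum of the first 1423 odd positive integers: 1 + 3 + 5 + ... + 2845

Sum of first n odd numbers = n²
= 1423²
= 2024929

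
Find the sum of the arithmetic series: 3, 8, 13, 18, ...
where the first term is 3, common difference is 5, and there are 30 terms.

Sₙ = n/2 × (first + last)
Last term = a + (n-1)d = 3 + (30-1)×5 = 148
S_30 = 30/2 × (3 + 148)
S_30 = 30/2 × 151 = 2265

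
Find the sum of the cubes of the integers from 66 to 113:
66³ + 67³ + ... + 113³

Use ∑_{k=1}^{n} k³ = [n(n+1)/2]², then subtract the first 65 terms.
∑_{k=1}^{113} k³ = [113×114/2]² = 6441² = 41486481
∑_{k=1}^{65} k³ = [65×66/2]² = 2145² = 4601025
∑_{k=66}^{113} k³ = 41486481 - 4601025 = 36885456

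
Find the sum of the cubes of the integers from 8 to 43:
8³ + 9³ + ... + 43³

Use ∑_{k=1}^{n} k³ = [n(n+1)/2]², then subtract the first 7 terms.
∑_{k=1}^{43} k³ = [43×44/2]² = 946² = 894916
∑_{k=1}^{7} k³ = [7×8/2]² = 28² = 784
∑_{k=8}^{43} k³ = 894916 - 784 = 894132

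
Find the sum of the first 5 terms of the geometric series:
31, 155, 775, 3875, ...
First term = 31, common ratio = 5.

Sₙ = a(1 - rⁿ) / (1 - r)
S_5 = 31(1 - 5^5) / (1 - 5)
S_5 = 31(1 - 3125) / (-4)
S_5 = 24211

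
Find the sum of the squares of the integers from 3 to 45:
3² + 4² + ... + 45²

Use ∑_{k=1}^{n} k² = n(n+1)(2n+1)/6, then subtract the first 2 terms.
∑_{k=1}^{45} k² = 45×46×91/6 = 31395
∑_{k=1}^{2} k² = 2×3×5/6 = 5
∑_{k=3}^{45} k² = 31395 - 5 = 31390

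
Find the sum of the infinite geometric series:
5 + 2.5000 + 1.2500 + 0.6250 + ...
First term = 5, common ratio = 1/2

For |r| < 1, S = a / (1 - r)
S = 5 / (1 - (1/2))
S = 5 / (1/2)
S = 10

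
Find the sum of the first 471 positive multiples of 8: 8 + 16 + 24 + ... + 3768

Factor out 8: = 8(1 + 2 + ... + 471) = 8 × n(n+1)/2
= 8 × 471×472/2
= 8 × 111156
= 889248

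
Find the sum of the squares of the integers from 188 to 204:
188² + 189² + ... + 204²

Use ∑_{k=1}^{n} k² = n(n+1)(2n+1)/6, then subtract the first 187 terms.
∑_{k=1}^{204} k² = 204×205×409/6 = 2850730
∑_{k=1}^{187} k² = 187×188×375/6 = 2197250
∑_{k=188}^{204} k² = 2850730 - 2197250 = 653480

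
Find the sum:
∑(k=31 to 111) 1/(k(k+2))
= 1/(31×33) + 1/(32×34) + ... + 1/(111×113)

Partial fractions: 1/(k(k+2)) = (1/2)[1/k - 1/(k+2)]
Telescoping leaves the first two and last two terms:
= (1/2)[1/31 + 1/32 - 1/112 - 1/113]
= 35883/1569344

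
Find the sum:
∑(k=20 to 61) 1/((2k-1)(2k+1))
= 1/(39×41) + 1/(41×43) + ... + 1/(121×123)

Partial fractions: 1/((2k-1)(2k+1)) = (1/2)[1/(2k-1) - 1/(2k+1)]
The series telescopes:
= (1/2)[1/39 - 1/123]
= 14/1599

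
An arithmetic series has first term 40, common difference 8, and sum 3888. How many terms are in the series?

Using S = n/2 × [2a + (n-1)d]
3888 = n/2 × [2(40) + (n-1)(8)]
3888 = n/2 × [80 + 8n - 8]
7776 = n × [72 + 8n]
8n² + (72)n - 7776 = 0
Discriminant: Δ = (72)² - 4(8)(-7776) = 5184 + 248832 = 254016
√Δ = 504
n = [-(72) + √Δ] / (2·8) = (-72 + 504) / 16 = 432 / 16 = 27
(The negative root is discarded since n must be a positive integer.)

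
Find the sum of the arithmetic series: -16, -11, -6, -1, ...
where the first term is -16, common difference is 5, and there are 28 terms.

Sₙ = n/2 × (first + last)
Last term = a + (n-1)d = -16 + (28-1)×5 = 119
S_28 = 28/2 × (-16 + 119)
S_28 = 28/2 × 103 = 1442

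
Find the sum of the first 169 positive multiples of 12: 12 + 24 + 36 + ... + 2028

Factor out 12: = 12(1 + 2 + ... + 169) = 12 × n(n+1)/2
= 12 × 169×170/2
= 12 × 14365
= 172380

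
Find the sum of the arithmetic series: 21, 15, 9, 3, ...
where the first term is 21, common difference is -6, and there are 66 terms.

Sₙ = n/2 × (first + last)
Last term = a + (n-1)d = 21 + (66-1)×(-6) = -369
S_66 = 66/2 × (21 + (-369))
S_66 = 66/2 × (-348) = -11484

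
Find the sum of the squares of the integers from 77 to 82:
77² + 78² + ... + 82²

Use ∑_{k=1}^{n} k² = n(n+1)(2n+1)/6, then subtract the first 76 terms.
∑_{k=1}^{82} k² = 82×83×165/6 = 187165
∑_{k=1}^{76} k² = 76×77×153/6 = 149226
∑_{k=77}^{82} k² = 187165 - 149226 = 37939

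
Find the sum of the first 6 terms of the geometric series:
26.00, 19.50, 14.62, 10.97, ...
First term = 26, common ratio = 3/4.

Sₙ = a(1 - rⁿ) / (1 - r)
S_6 = 26(1 - (3/4)^6) / (1 - (3/4))
S_6 = 26(1 - (729/4096)) / (1/4)
S_6 = 43771/512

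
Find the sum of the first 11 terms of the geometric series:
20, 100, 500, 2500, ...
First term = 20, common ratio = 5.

Sₙ = a(1 - rⁿ) / (1 - r)
S_11 = 20(1 - 5^11) / (1 - 5)
S_11 = 20(1 - 48828125) / (-4)
S_11 = 244140620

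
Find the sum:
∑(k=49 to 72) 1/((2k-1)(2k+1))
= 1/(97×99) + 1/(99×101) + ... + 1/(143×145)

Partial fractions: 1/((2k-1)(2k+1)) = (1/2)[1/(2k-1) - 1/(2k+1)]
The series telescopes:
= (1/2)[1/97 - 1/145]
= 24/14065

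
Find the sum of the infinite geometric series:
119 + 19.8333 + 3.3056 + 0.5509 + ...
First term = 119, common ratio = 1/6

For |r| < 1, S = a / (1 - r)
S = 119 / (1 - (1/6))
S = 119 / (5/6)
S = 714/5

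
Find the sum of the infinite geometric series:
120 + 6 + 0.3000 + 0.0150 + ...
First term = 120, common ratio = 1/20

For |r| < 1, S = a / (1 - r)
S = 120 / (1 - (1/20))
S = 120 / (19/20)
S = 2400/19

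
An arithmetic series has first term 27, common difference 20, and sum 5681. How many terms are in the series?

Using S = n/2 × [2a + (n-1)d]
5681 = n/2 × [2(27) + (n-1)(20)]
5681 = n/2 × [54 + 20n - 20]
11362 = n × [34 + 20n]
20n² + (34)n - 11362 = 0
Discriminant: Δ = (34)² - 4(20)(-11362) = 1156 + 908960 = 910116
√Δ = 954
n = [-(34) + √Δ] / (2·20) = (-34 + 954) / 40 = 920 / 40 = 23
(The negative root is discarded since n must be a positive integer.)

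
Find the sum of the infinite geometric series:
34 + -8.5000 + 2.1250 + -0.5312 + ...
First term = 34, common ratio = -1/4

For |r| < 1, S = a / (1 - r)
S = 34 / (1 - (-1/4))
S = 34 / (5/4)
S = 136/5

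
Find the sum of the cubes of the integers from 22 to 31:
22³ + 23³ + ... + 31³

Use ∑_{k=1}^{n} k³ = [n(n+1)/2]², then subtract the first 21 terms.
∑_{k=1}^{31} k³ = [31×32/2]² = 496² = 246016
∑_{k=1}^{21} k³ = [21×22/2]² = 231² = 53361
∑_{k=22}^{31} k³ = 246016 - 53361 = 192655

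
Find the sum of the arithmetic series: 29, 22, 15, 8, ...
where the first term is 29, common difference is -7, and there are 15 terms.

Sₙ = n/2 × (first + last)
Last term = a + (n-1)d = 29 + (15-1)×(-7) = -69
S_15 = 15/2 × (29 + (-69))
S_15 = 15/2 × (-40) = -300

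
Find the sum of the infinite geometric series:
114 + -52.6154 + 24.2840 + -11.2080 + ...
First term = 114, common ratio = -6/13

For |r| < 1, S = a / (1 - r)
S = 114 / (1 - (-6/13))
S = 114 / (19/13)
S = 78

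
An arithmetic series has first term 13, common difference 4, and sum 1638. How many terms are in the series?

Using S = n/2 × [2a + (n-1)d]
1638 = n/2 × [2(13) + (n-1)(4)]
1638 = n/2 × [26 + 4n - 4]
3276 = n × [22 + 4n]
4n² + (22)n - 3276 = 0
Discriminant: Δ = (22)² - 4(4)(-3276) = 484 + 52416 = 52900
√Δ = 230
n = [-(22) + √Δ] / (2·4) = (-22 + 230) / 8 = 208 / 8 = 26
(The negative root is discarded since n must be a positive integer.)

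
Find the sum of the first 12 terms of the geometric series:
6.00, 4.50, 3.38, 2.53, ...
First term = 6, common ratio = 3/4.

Sₙ = a(1 - rⁿ) / (1 - r)
S_12 = 6(1 - (3/4)^12) / (1 - (3/4))
S_12 = 6(1 - (531441/16777216)) / (1/4)
S_12 = 48737325/2097152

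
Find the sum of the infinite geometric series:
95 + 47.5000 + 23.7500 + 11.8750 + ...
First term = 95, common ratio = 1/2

For |r| < 1, S = a / (1 - r)
S = 95 / (1 - (1/2))
S = 95 / (1/2)
S = 190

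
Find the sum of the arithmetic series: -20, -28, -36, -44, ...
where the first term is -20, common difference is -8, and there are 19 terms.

Sₙ = n/2 × (first + last)
Last term = a + (n-1)d = -20 + (19-1)×(-8) = -164
S_19 = 19/2 × (-20 + (-164))
S_19 = 19/2 × (-184) = -1748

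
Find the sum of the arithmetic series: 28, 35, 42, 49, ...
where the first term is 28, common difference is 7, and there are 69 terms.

Sₙ = n/2 × (first + last)
Last term = a + (n-1)d = 28 + (69-1)×7 = 504
S_69 = 69/2 × (28 + 504)
S_69 = 69/2 × 532 = 18354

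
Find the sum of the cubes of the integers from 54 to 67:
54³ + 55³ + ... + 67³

Use ∑_{k=1}^{n} k³ = [n(n+1)/2]², then subtract the first 53 terms.
∑_{k=1}^{67} k³ = [67×68/2]² = 2278² = 5189284
∑_{k=1}^{53} k³ = [53×54/2]² = 1431² = 2047761
∑_{k=54}^{67} k³ = 5189284 - 2047761 = 3141523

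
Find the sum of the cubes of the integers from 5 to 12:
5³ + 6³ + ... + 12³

Use ∑_{k=1}^{n} k³ = [n(n+1)/2]², then subtract the first 4 terms.
∑_{k=1}^{12} k³ = [12×13/2]² = 78² = 6084
∑_{k=1}^{4} k³ = [4×5/2]² = 10² = 100
∑_{k=5}^{12} k³ = 6084 - 100 = 5984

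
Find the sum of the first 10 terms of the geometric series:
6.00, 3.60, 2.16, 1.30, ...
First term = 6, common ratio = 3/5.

Sₙ = a(1 - rⁿ) / (1 - r)
S_10 = 6(1 - (3/5)^10) / (1 - (3/5))
S_10 = 6(1 - (59049/9765625)) / (2/5)
S_10 = 29119728/1953125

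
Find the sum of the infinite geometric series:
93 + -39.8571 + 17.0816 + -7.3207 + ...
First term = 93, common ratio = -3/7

For |r| < 1, S = a / (1 - r)
S = 93 / (1 - (-3/7))
S = 93 / (10/7)
S = 651/10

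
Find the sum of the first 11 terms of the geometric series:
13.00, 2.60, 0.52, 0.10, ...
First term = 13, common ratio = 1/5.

Sₙ = a(1 - rⁿ) / (1 - r)
S_11 = 13(1 - (1/5)^11) / (1 - (1/5))
S_11 = 13(1 - (1/48828125)) / (4/5)
S_11 = 158691403/9765625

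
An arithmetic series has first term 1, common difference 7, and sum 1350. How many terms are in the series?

Using S = n/2 × [2a + (n-1)d]
1350 = n/2 × [2(1) + (n-1)(7)]
1350 = n/2 × [2 + 7n - 7]
2700 = n × [-5 + 7n]
7n² + (-5)n - 2700 = 0
Discriminant: Δ = (-5)² - 4(7)(-2700) = 25 + 75600 = 75625
√Δ = 275
n = [-(-5) + √Δ] / (2·7) = (5 + 275) / 14 = 280 / 14 = 20
(The negative root is discarded since n must be a positive integer.)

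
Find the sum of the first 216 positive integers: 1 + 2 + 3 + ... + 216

Formula: ∑k = n(n+1)/2
= 216×217/2
= 46872/2
= 23436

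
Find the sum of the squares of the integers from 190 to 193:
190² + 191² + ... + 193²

Use ∑_{k=1}^{n} k² = n(n+1)(2n+1)/6, then subtract the first 189 terms.
∑_{k=1}^{193} k² = 193×194×387/6 = 2415009
∑_{k=1}^{189} k² = 189×190×379/6 = 2268315
∑_{k=190}^{193} k² = 2415009 - 2268315 = 146694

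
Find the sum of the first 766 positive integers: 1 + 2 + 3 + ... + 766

Formula: ∑k = n(n+1)/2
= 766×767/2
= 587522/2
= 293761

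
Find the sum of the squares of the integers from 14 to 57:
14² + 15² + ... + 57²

Use ∑_{k=1}^{n} k² = n(n+1)(2n+1)/6, then subtract the first 13 terms.
∑_{k=1}^{57} k² = 57×58×115/6 = 63365
∑_{k=1}^{13} k² = 13×14×27/6 = 819
∑_{k=14}^{57} k² = 63365 - 819 = 62546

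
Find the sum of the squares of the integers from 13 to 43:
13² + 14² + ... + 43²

Use ∑_{k=1}^{n} k² = n(n+1)(2n+1)/6, then subtract the first 12 terms.
∑_{k=1}^{43} k² = 43×44×87/6 = 27434
∑_{k=1}^{12} k² = 12×13×25/6 = 650
∑_{k=13}^{43} k² = 27434 - 650 = 26784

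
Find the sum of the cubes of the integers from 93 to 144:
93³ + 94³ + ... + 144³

Use ∑_{k=1}^{n} k³ = [n(n+1)/2]², then subtract the first 92 terms.
∑_{k=1}^{144} k³ = [144×145/2]² = 10440² = 108993600
∑_{k=1}^{92} k³ = [92×93/2]² = 4278² = 18301284
∑_{k=93}^{144} k³ = 108993600 - 18301284 = 90692316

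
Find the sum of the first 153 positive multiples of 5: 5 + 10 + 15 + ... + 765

Factor out 5: = 5(1 + 2 + ... + 153) = 5 × n(n+1)/2
= 5 × 153×154/2
= 5 × 11781
= 58905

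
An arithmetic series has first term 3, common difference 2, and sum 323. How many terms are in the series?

Using S = n/2 × [2a + (n-1)d]
323 = n/2 × [2(3) + (n-1)(2)]
323 = n/2 × [6 + 2n - 2]
646 = n × [4 + 2n]
2n² + (4)n - 646 = 0
Discriminant: Δ = (4)² - 4(2)(-646) = 16 + 5168 = 5184
√Δ = 72
n = [-(4) + √Δ] / (2·2) = (-4 + 72) / 4 = 68 / 4 = 17
(The negative root is discarded since n must be a positive integer.)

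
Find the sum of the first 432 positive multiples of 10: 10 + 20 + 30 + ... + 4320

Factor out 10: = 10(1 + 2 + ... + 432) = 10 × n(n+1)/2
= 10 × 432×433/2
= 10 × 93528
= 935280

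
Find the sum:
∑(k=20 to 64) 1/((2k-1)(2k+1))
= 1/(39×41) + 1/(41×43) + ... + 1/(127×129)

Partial fractions: 1/((2k-1)(2k+1)) = (1/2)[1/(2k-1) - 1/(2k+1)]
The series telescopes:
= (1/2)[1/39 - 1/129]
= 5/559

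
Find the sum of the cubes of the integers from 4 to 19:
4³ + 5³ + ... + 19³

Use ∑_{k=1}^{n} k³ = [n(n+1)/2]², then subtract the first 3 terms.
∑_{k=1}^{19} k³ = [19×20/2]² = 190² = 36100
∑_{k=1}^{3} k³ = [3×4/2]² = 6² = 36
∑_{k=4}^{19} k³ = 36100 - 36 = 36064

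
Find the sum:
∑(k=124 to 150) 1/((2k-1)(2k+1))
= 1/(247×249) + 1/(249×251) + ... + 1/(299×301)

Partial fractions: 1/((2k-1)(2k+1)) = (1/2)[1/(2k-1) - 1/(2k+1)]
The series telescopes:
= (1/2)[1/247 - 1/301]
= 27/74347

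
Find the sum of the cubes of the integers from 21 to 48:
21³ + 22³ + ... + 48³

Use ∑_{k=1}^{n} k³ = [n(n+1)/2]², then subtract the first 20 terms.
∑_{k=1}^{48} k³ = [48×49/2]² = 1176² = 1382976
∑_{k=1}^{20} k³ = [20×21/2]² = 210² = 44100
∑_{k=21}^{48} k³ = 1382976 - 44100 = 1338876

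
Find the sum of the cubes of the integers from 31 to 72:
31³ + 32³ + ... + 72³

Use ∑_{k=1}^{n} k³ = [n(n+1)/2]², then subtract the first 30 terms.
∑_{k=1}^{72} k³ = [72×73/2]² = 2628² = 6906384
∑_{k=1}^{30} k³ = [30×31/2]² = 465² = 216225
∑_{k=31}^{72} k³ = 6906384 - 216225 = 6690159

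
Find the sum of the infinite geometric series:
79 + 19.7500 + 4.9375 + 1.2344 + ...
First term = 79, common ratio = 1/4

For |r| < 1, S = a / (1 - r)
S = 79 / (1 - (1/4))
S = 79 / (3/4)
S = 316/3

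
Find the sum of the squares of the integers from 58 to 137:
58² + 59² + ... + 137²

Use ∑_{k=1}^{n} k² = n(n+1)(2n+1)/6, then subtract the first 57 terms.
∑_{k=1}^{137} k² = 137×138×275/6 = 866525
∑_{k=1}^{57} k² = 57×58×115/6 = 63365
∑_{k=58}^{137} k² = 866525 - 63365 = 803160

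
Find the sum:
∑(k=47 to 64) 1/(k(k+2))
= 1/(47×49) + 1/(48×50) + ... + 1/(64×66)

Partial fractions: 1/(k(k+2)) = (1/2)[1/k - 1/(k+2)]
Telescoping leaves the first two and last two terms:
= (1/2)[1/47 + 1/48 - 1/65 - 1/66]
= 6223/1075360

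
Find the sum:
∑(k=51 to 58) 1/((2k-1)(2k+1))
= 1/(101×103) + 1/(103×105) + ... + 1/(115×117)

Partial fractions: 1/((2k-1)(2k+1)) = (1/2)[1/(2k-1) - 1/(2k+1)]
The series telescopes:
= (1/2)[1/101 - 1/117]
= 8/11817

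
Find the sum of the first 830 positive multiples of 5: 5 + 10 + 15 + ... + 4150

Factor out 5: = 5(1 + 2 + ... + 830) = 5 × n(n+1)/2
= 5 × 830×831/2
= 5 × 344865
= 1724325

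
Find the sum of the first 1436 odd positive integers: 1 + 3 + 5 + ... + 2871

Sum of first n odd numbers = n²
= 1436²
= 2062096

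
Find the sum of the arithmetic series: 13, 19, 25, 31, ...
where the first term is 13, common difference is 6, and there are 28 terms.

Sₙ = n/2 × (first + last)
Last term = a + (n-1)d = 13 + (28-1)×6 = 175
S_28 = 28/2 × (13 + 175)
S_28 = 28/2 × 188 = 2632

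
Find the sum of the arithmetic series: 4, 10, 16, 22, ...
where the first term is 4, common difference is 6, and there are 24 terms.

Sₙ = n/2 × (first + last)
Last term = a + (n-1)d = 4 + (24-1)×6 = 142
S_24 = 24/2 × (4 + 142)
S_24 = 24/2 × 146 = 1752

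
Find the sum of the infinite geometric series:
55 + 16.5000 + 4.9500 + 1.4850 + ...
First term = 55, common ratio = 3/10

For |r| < 1, S = a / (1 - r)
S = 55 / (1 - (3/10))
S = 55 / (7/10)
S = 550/7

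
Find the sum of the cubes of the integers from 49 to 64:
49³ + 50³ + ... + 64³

Use ∑_{k=1}^{n} k³ = [n(n+1)/2]², then subtract the first 48 terms.
∑_{k=1}^{64} k³ = [64×65/2]² = 2080² = 4326400
∑_{k=1}^{48} k³ = [48×49/2]² = 1176² = 1382976
∑_{k=49}^{64} k³ = 4326400 - 1382976 = 2943424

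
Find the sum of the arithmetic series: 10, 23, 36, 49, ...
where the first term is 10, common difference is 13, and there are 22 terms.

Sₙ = n/2 × (first + last)
Last term = a + (n-1)d = 10 + (22-1)×13 = 283
S_22 = 22/2 × (10 + 283)
S_22 = 22/2 × 293 = 3223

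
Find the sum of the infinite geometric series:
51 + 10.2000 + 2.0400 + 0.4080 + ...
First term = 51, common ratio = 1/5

For |r| < 1, S = a / (1 - r)
S = 51 / (1 - (1/5))
S = 51 / (4/5)
S = 255/4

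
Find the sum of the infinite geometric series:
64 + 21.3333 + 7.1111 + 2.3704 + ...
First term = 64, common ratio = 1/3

For |r| < 1, S = a / (1 - r)
S = 64 / (1 - (1/3))
S = 64 / (2/3)
S = 96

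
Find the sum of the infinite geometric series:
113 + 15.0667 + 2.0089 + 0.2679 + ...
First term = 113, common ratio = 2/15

For |r| < 1, S = a / (1 - r)
S = 113 / (1 - (2/15))
S = 113 / (13/15)
S = 1695/13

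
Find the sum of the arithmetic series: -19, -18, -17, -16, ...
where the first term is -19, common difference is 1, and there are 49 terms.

Sₙ = n/2 × (first + last)
Last term = a + (n-1)d = -19 + (49-1)×1 = 29
S_49 = 49/2 × (-19 + 29)
S_49 = 49/2 × 10 = 245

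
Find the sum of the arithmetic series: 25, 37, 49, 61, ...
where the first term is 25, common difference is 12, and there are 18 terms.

Sₙ = n/2 × (first + last)
Last term = a + (n-1)d = 25 + (18-1)×12 = 229
S_18 = 18/2 × (25 + 229)
S_18 = 18/2 × 254 = 2286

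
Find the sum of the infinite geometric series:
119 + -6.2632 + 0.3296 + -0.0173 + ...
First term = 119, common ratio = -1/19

For |r| < 1, S = a / (1 - r)
S = 119 / (1 - (-1/19))
S = 119 / (20/19)
S = 2261/20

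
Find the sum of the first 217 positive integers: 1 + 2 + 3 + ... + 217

Formula: ∑k = n(n+1)/2
= 217×218/2
= 47306/2
= 23653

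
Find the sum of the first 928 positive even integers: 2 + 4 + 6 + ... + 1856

Sum of first n even numbers = n(n+1)
= 928×929
= 862112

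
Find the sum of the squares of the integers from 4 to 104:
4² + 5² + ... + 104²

Use ∑_{k=1}^{n} k² = n(n+1)(2n+1)/6, then subtract the first 3 terms.
∑_{k=1}^{104} k² = 104×105×209/6 = 380380
∑_{k=1}^{3} k² = 3×4×7/6 = 14
∑_{k=4}^{104} k² = 380380 - 14 = 380366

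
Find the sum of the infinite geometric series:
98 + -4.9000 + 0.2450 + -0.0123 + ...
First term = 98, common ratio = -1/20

For |r| < 1, S = a / (1 - r)
S = 98 / (1 - (-1/20))
S = 98 / (21/20)
S = 280/3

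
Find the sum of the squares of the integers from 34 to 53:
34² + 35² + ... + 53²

Use ∑_{k=1}^{n} k² = n(n+1)(2n+1)/6, then subtract the first 33 terms.
∑_{k=1}^{53} k² = 53×54×107/6 = 51039
∑_{k=1}^{33} k² = 33×34×67/6 = 12529
∑_{k=34}^{53} k² = 51039 - 12529 = 38510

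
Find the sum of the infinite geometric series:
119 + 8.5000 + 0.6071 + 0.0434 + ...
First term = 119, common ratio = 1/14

For |r| < 1, S = a / (1 - r)
S = 119 / (1 - (1/14))
S = 119 / (13/14)
S = 1666/13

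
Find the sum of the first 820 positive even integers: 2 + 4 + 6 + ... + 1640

Sum of first n even numbers = n(n+1)
= 820×821
= 673220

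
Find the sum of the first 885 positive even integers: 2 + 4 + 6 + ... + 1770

Sum of first n even numbers = n(n+1)
= 885×886
= 784110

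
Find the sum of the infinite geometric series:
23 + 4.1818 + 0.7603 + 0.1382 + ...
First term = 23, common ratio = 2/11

For |r| < 1, S = a / (1 - r)
S = 23 / (1 - (2/11))
S = 23 / (9/11)
S = 253/9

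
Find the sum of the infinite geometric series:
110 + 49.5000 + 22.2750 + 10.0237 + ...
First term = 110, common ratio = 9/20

For |r| < 1, S = a / (1 - r)
S = 110 / (1 - (9/20))
S = 110 / (11/20)
S = 200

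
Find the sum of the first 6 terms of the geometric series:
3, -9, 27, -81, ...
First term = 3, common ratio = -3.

Sₙ = a(1 - rⁿ) / (1 - r)
S_6 = 3(1 - (-3)^6) / (1 - (-3))
S_6 = 3(1 - 729) / (4)
S_6 = -546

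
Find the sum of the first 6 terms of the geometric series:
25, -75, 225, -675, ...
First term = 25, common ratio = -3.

Sₙ = a(1 - rⁿ) / (1 - r)
S_6 = 25(1 - (-3)^6) / (1 - (-3))
S_6 = 25(1 - 729) / (4)
S_6 = -4550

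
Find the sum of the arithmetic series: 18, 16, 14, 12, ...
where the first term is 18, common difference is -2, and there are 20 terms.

Sₙ = n/2 × (first + last)
Last term = a + (n-1)d = 18 + (20-1)×(-2) = -20
S_20 = 20/2 × (18 + (-20))
S_20 = 20/2 × (-2) = -20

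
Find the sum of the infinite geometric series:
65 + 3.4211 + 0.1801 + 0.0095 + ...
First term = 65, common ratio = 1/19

For |r| < 1, S = a / (1 - r)
S = 65 / (1 - (1/19))
S = 65 / (18/19)
S = 1235/18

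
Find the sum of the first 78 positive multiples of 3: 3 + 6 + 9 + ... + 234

Factor out 3: = 3(1 + 2 + ... + 78) = 3 × n(n+1)/2
= 3 × 78×79/2
= 3 × 3081
= 9243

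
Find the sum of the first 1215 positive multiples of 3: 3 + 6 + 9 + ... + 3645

Factor out 3: = 3(1 + 2 + ... + 1215) = 3 × n(n+1)/2
= 3 × 1215×1216/2
= 3 × 738720
= 2216160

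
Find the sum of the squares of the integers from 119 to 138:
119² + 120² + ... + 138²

Use ∑_{k=1}^{n} k² = n(n+1)(2n+1)/6, then subtract the first 118 terms.
∑_{k=1}^{138} k² = 138×139×277/6 = 885569
∑_{k=1}^{118} k² = 118×119×237/6 = 554659
∑_{k=119}^{138} k² = 885569 - 554659 = 330910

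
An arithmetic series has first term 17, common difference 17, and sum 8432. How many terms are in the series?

Using S = n/2 × [2a + (n-1)d]
8432 = n/2 × [2(17) + (n-1)(17)]
8432 = n/2 × [34 + 17n - 17]
16864 = n × [17 + 17n]
17n² + (17)n - 16864 = 0
Discriminant: Δ = (17)² - 4(17)(-16864) = 289 + 1146752 = 1147041
√Δ = 1071
n = [-(17) + √Δ] / (2·17) = (-17 + 1071) / 34 = 1054 / 34 = 31
(The negative root is discarded since n must be a positive integer.)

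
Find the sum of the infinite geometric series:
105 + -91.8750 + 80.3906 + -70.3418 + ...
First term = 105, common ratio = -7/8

For |r| < 1, S = a / (1 - r)
S = 105 / (1 - (-7/8))
S = 105 / (15/8)
S = 56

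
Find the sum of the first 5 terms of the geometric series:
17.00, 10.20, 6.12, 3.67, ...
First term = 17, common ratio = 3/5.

Sₙ = a(1 - rⁿ) / (1 - r)
S_5 = 17(1 - (3/5)^5) / (1 - (3/5))
S_5 = 17(1 - (243/3125)) / (2/5)
S_5 = 24497/625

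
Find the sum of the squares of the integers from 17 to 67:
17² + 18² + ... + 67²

Use ∑_{k=1}^{n} k² = n(n+1)(2n+1)/6, then subtract the first 16 terms.
∑_{k=1}^{67} k² = 67×68×135/6 = 102510
∑_{k=1}^{16} k² = 16×17×33/6 = 1496
∑_{k=17}^{67} k² = 102510 - 1496 = 101014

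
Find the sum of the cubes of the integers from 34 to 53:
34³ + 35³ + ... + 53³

Use ∑_{k=1}^{n} k³ = [n(n+1)/2]², then subtract the first 33 terms.
∑_{k=1}^{53} k³ = [53×54/2]² = 1431² = 2047761
∑_{k=1}^{33} k³ = [33×34/2]² = 561² = 314721
∑_{k=34}^{53} k³ = 2047761 - 314721 = 1733040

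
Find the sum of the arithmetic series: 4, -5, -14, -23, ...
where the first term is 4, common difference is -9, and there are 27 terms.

Sₙ = n/2 × (first + last)
Last term = a + (n-1)d = 4 + (27-1)×(-9) = -230
S_27 = 27/2 × (4 + (-230))
S_27 = 27/2 × (-226) = -3051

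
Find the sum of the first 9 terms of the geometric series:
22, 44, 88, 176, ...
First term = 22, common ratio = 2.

Sₙ = a(1 - rⁿ) / (1 - r)
S_9 = 22(1 - 2^9) / (1 - 2)
S_9 = 22(1 - 512) / (-1)
S_9 = 11242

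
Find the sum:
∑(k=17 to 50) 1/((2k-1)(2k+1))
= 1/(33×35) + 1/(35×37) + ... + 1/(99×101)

Partial fractions: 1/((2k-1)(2k+1)) = (1/2)[1/(2k-1) - 1/(2k+1)]
The series telescopes:
= (1/2)[1/33 - 1/101]
= 34/3333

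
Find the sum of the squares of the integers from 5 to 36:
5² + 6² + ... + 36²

Use ∑_{k=1}^{n} k² = n(n+1)(2n+1)/6, then subtract the first 4 terms.
∑_{k=1}^{36} k² = 36×37×73/6 = 16206
∑_{k=1}^{4} k² = 4×5×9/6 = 30
∑_{k=5}^{36} k² = 16206 - 30 = 16176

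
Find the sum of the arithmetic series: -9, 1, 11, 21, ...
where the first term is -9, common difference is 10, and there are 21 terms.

Sₙ = n/2 × (first + last)
Last term = a + (n-1)d = -9 + (21-1)×10 = 191
S_21 = 21/2 × (-9 + 191)
S_21 = 21/2 × 182 = 1911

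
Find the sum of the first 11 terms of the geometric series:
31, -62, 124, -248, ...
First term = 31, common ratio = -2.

Sₙ = a(1 - rⁿ) / (1 - r)
S_11 = 31(1 - (-2)^11) / (1 - (-2))
S_11 = 31(1 - (-2048)) / (3)
S_11 = 21173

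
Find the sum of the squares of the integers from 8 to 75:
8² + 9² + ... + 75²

Use ∑_{k=1}^{n} k² = n(n+1)(2n+1)/6, then subtract the first 7 terms.
∑_{k=1}^{75} k² = 75×76×151/6 = 143450
∑_{k=1}^{7} k² = 7×8×15/6 = 140
∑_{k=8}^{75} k² = 143450 - 140 = 143310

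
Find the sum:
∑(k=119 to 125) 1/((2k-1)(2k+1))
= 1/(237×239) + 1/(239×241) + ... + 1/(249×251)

Partial fractions: 1/((2k-1)(2k+1)) = (1/2)[1/(2k-1) - 1/(2k+1)]
The series telescopes:
= (1/2)[1/237 - 1/251]
= 7/59487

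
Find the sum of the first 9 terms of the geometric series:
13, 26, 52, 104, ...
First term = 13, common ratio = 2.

Sₙ = a(1 - rⁿ) / (1 - r)
S_9 = 13(1 - 2^9) / (1 - 2)
S_9 = 13(1 - 512) / (-1)
S_9 = 6643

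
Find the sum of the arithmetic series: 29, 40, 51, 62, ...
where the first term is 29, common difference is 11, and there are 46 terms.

Sₙ = n/2 × (first + last)
Last term = a + (n-1)d = 29 + (46-1)×11 = 524
S_46 = 46/2 × (29 + 524)
S_46 = 46/2 × 553 = 12719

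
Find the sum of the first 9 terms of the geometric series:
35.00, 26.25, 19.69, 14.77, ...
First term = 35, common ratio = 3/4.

Sₙ = a(1 - rⁿ) / (1 - r)
S_9 = 35(1 - (3/4)^9) / (1 - (3/4))
S_9 = 35(1 - (19683/262144)) / (1/4)
S_9 = 8486135/65536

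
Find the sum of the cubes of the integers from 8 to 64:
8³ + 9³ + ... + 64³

Use ∑_{k=1}^{n} k³ = [n(n+1)/2]², then subtract the first 7 terms.
∑_{k=1}^{64} k³ = [64×65/2]² = 2080² = 4326400
∑_{k=1}^{7} k³ = [7×8/2]² = 28² = 784
∑_{k=8}^{64} k³ = 4326400 - 784 = 4325616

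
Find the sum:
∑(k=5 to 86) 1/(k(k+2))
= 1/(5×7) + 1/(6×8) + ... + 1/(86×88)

Partial fractions: 1/(k(k+2)) = (1/2)[1/k - 1/(k+2)]
Telescoping leaves the first two and last two terms:
= (1/2)[1/5 + 1/6 - 1/87 - 1/88]
= 4387/25520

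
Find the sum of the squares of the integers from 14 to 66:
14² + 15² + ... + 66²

Use ∑_{k=1}^{n} k² = n(n+1)(2n+1)/6, then subtract the first 13 terms.
∑_{k=1}^{66} k² = 66×67×133/6 = 98021
∑_{k=1}^{13} k² = 13×14×27/6 = 819
∑_{k=14}^{66} k² = 98021 - 819 = 97202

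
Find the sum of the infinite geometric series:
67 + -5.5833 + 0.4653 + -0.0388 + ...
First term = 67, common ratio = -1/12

For |r| < 1, S = a / (1 - r)
S = 67 / (1 - (-1/12))
S = 67 / (13/12)
S = 804/13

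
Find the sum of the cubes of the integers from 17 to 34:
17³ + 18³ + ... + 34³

Use ∑_{k=1}^{n} k³ = [n(n+1)/2]², then subtract the first 16 terms.
∑_{k=1}^{34} k³ = [34×35/2]² = 595² = 354025
∑_{k=1}^{16} k³ = [16×17/2]² = 136² = 18496
∑_{k=17}^{34} k³ = 354025 - 18496 = 335529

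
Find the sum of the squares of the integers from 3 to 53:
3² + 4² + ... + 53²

Use ∑_{k=1}^{n} k² = n(n+1)(2n+1)/6, then subtract the first 2 terms.
∑_{k=1}^{53} k² = 53×54×107/6 = 51039
∑_{k=1}^{2} k² = 2×3×5/6 = 5
∑_{k=3}^{53} k² = 51039 - 5 = 51034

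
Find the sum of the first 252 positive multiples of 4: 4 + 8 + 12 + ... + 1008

Factor out 4: = 4(1 + 2 + ... + 252) = 4 × n(n+1)/2
= 4 × 252×253/2
= 4 × 31878
= 127512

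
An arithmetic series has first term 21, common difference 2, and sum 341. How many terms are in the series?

Using S = n/2 × [2a + (n-1)d]
341 = n/2 × [2(21) + (n-1)(2)]
341 = n/2 × [42 + 2n - 2]
682 = n × [40 + 2n]
2n² + (40)n - 682 = 0
Discriminant: Δ = (40)² - 4(2)(-682) = 1600 + 5456 = 7056
√Δ = 84
n = [-(40) + √Δ] / (2·2) = (-40 + 84) / 4 = 44 / 4 = 11
(The negative root is discarded since n must be a positive integer.)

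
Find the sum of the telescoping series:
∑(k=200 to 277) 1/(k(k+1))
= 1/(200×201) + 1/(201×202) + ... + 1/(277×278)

Partial fractions: 1/(k(k+1)) = 1/k - 1/(k+1)
The series telescopes:
= (1/200 - 1/201) + (1/201 - 1/202) + ... + (1/277 - 1/278)
= 1/200 - 1/278
= 39/27800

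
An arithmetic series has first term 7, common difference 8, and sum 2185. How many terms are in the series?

Using S = n/2 × [2a + (n-1)d]
2185 = n/2 × [2(7) + (n-1)(8)]
2185 = n/2 × [14 + 8n - 8]
4370 = n × [6 + 8n]
8n² + (6)n - 4370 = 0
Discriminant: Δ = (6)² - 4(8)(-4370) = 36 + 139840 = 139876
√Δ = 374
n = [-(6) + √Δ] / (2·8) = (-6 + 374) / 16 = 368 / 16 = 23
(The negative root is discarded since n must be a positive integer.)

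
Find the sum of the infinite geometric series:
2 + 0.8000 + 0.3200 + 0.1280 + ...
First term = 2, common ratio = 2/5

For |r| < 1, S = a / (1 - r)
S = 2 / (1 - (2/5))
S = 2 / (3/5)
S = 10/3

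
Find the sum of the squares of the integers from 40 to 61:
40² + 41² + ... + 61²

Use ∑_{k=1}^{n} k² = n(n+1)(2n+1)/6, then subtract the first 39 terms.
∑_{k=1}^{61} k² = 61×62×123/6 = 77531
∑_{k=1}^{39} k² = 39×40×79/6 = 20540
∑_{k=40}^{61} k² = 77531 - 20540 = 56991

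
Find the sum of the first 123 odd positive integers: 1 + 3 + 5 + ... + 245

Sum of first n odd numbers = n²
= 123²
= 15129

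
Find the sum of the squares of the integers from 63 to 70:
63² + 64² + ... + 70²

Use ∑_{k=1}^{n} k² = n(n+1)(2n+1)/6, then subtract the first 62 terms.
∑_{k=1}^{70} k² = 70×71×141/6 = 116795
∑_{k=1}^{62} k² = 62×63×125/6 = 81375
∑_{k=63}^{70} k² = 116795 - 81375 = 35420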